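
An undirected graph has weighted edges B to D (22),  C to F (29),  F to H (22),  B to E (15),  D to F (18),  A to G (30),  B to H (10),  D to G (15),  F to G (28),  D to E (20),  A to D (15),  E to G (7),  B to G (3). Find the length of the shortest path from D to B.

18

Some routes from D to B:
D→E→B: 20 + 15 = 35
D→B: 22
D→G→B: 15 + 3 = 18
D→E→G→B: 20 + 7 + 3 = 30
Shortest: 18.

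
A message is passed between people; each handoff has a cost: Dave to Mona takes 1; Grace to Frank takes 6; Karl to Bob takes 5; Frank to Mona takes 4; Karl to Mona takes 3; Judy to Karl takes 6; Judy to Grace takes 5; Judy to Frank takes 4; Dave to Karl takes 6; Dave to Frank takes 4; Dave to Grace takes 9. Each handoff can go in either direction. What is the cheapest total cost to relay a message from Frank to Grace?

Comparing a few candidate routes:
Frank - Grace: 6
Frank - Dave - Grace: 4 + 9 = 13
Frank - Mona - Karl - Judy - Grace: 4 + 3 + 6 + 5 = 18
Frank - Dave - Mona - Karl - Judy - Grace: 4 + 1 + 3 + 6 + 5 = 19
Frank - Mona - Dave - Grace: 4 + 1 + 9 = 14
Frank - Judy - Grace: 4 + 5 = 9
Best route has total 6.

6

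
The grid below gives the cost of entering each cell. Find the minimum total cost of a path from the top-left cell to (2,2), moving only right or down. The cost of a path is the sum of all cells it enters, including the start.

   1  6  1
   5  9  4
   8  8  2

14

Take [0,0] → [0,1] → [0,2] → [1,2] → [2,2] for a total of 1 + 6 + 1 + 4 + 2 = 14.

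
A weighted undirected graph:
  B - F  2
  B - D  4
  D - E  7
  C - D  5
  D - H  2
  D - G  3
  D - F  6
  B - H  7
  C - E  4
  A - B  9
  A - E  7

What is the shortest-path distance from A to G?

Candidate routes:
A - E - D - G: 7 + 7 + 3 = 17
A - B - D - G: 9 + 4 + 3 = 16
A - B - F - D - G: 9 + 2 + 6 + 3 = 20
A - B - H - D - G: 9 + 7 + 2 + 3 = 21
A - E - C - D - G: 7 + 4 + 5 + 3 = 19
Best route has total 16.

16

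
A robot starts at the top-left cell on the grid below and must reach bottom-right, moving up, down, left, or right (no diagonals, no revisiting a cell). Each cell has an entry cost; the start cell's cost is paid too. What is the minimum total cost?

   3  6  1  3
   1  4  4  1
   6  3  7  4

Best path: r0c0 r1c0 r1c1 r1c2 r1c3 r2c3
Cost: 3 + 1 + 4 + 4 + 1 + 4 = 17

17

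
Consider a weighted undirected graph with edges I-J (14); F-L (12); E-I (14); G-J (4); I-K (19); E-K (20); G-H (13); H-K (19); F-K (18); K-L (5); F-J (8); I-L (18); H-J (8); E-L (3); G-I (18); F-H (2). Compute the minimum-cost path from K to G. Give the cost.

29

A few of the K→G routes:
K-F-J-G: 18 + 8 + 4 = 30
K-H-J-G: 19 + 8 + 4 = 31
K-L-F-H-J-G: 5 + 12 + 2 + 8 + 4 = 31
K-L-F-J-G: 5 + 12 + 8 + 4 = 29
Shortest: 29.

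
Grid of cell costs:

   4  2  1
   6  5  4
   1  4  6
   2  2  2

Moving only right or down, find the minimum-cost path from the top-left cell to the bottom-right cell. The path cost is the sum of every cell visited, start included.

Cheapest: (0,0) (1,0) (2,0) (3,0) (3,1) (3,2)
  4 + 6 + 1 + 2 + 2 + 2 = 17

17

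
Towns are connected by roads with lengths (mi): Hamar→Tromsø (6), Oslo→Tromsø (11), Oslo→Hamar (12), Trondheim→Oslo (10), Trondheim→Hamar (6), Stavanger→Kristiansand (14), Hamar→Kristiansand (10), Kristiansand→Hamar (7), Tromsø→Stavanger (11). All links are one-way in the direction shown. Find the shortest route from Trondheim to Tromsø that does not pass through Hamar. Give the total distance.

Paths from Trondheim to Tromsø avoiding Hamar:
Trondheim→Oslo→Tromsø: 10 + 11 = 21
Best route has total 21 mi.

21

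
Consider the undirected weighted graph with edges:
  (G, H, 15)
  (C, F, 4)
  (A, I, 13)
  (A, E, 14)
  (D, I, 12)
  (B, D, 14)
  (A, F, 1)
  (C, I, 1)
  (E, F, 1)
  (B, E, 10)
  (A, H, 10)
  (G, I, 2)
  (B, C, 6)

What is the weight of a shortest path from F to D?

17

Checking several routes:
F -> E -> B -> D: 1 + 10 + 14 = 25
F -> C -> I -> D: 4 + 1 + 12 = 17
F -> E -> B -> C -> I -> D: 1 + 10 + 6 + 1 + 12 = 30
F -> A -> I -> D: 1 + 13 + 12 = 26
F -> C -> B -> D: 4 + 6 + 14 = 24
F -> A -> I -> C -> B -> D: 1 + 13 + 1 + 6 + 14 = 35
Best route has total 17.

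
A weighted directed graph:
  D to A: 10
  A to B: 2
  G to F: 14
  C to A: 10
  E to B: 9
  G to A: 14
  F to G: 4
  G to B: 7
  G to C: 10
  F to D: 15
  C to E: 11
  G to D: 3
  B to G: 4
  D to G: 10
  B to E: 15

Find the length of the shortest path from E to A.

Routes from E to A:
E→B→G→F→D→A: 9 + 4 + 14 + 15 + 10 = 52
E→B→G→D→A: 9 + 4 + 3 + 10 = 26
E→B→G→A: 9 + 4 + 14 = 27
E→B→G→C→A: 9 + 4 + 10 + 10 = 33
Best route has total 26.

26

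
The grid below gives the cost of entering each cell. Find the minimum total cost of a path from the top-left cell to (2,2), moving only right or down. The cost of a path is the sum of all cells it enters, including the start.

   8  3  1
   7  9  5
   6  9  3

20

Path [0,0] [0,1] [0,2] [1,2] [2,2]: 8 + 3 + 1 + 5 + 3 = 20.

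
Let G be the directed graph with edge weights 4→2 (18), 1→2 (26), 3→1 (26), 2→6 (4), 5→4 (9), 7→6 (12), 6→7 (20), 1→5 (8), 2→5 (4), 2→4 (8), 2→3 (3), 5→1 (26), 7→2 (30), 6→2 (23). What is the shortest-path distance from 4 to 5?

22

Routes from 4 to 5:
4-2-3-1-5: 18 + 3 + 26 + 8 = 55
4-2-5: 18 + 4 = 22
The minimum is 22.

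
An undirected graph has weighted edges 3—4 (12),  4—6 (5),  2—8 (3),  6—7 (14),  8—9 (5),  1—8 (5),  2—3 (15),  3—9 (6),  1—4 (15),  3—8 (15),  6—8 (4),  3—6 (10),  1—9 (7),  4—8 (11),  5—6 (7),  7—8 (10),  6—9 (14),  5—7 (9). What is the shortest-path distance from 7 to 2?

13

Comparing a few candidate routes:
7 → 6 → 4 → 8 → 2: 14 + 5 + 11 + 3 = 33
7 → 5 → 6 → 8 → 2: 9 + 7 + 4 + 3 = 23
7 → 8 → 2: 10 + 3 = 13
7 → 6 → 8 → 2: 14 + 4 + 3 = 21
The minimum is 13.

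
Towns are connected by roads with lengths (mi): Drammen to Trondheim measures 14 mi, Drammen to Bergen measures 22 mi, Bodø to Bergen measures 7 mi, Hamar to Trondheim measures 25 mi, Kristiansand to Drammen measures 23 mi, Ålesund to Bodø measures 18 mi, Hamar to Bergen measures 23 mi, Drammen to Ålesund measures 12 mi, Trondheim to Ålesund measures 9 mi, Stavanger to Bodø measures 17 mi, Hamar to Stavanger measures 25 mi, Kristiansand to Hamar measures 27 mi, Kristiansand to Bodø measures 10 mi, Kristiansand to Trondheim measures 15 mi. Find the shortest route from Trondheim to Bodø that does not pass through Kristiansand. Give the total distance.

Checking several routes:
Trondheim→Drammen→Bergen→Bodø: 14 + 22 + 7 = 43
Trondheim→Ålesund→Bodø: 9 + 18 = 27
Trondheim→Ålesund→Drammen→Bergen→Bodø: 9 + 12 + 22 + 7 = 50
Trondheim→Hamar→Bergen→Bodø: 25 + 23 + 7 = 55
Trondheim→Drammen→Ålesund→Bodø: 14 + 12 + 18 = 44
The minimum is 27 mi.

27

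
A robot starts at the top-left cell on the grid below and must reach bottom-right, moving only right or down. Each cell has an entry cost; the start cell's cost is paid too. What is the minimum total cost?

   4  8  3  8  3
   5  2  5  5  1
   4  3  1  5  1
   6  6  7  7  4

One optimal route is r0c0→r1c0→r1c1→r2c1→r2c2→r2c3→r2c4→r3c4.
Its cost is 4 + 5 + 2 + 3 + 1 + 5 + 1 + 4 = 25.
For comparison, the top-then-right route costs 32.

25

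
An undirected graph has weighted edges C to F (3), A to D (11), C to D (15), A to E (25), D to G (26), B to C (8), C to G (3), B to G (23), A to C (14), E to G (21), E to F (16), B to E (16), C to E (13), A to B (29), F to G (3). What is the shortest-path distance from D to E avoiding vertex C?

36

Checking several routes:
D → G → B → E: 26 + 23 + 16 = 65
D → G → F → E: 26 + 3 + 16 = 45
D → G → E: 26 + 21 = 47
D → A → E: 11 + 25 = 36
D → A → B → E: 11 + 29 + 16 = 56
The minimum is 36.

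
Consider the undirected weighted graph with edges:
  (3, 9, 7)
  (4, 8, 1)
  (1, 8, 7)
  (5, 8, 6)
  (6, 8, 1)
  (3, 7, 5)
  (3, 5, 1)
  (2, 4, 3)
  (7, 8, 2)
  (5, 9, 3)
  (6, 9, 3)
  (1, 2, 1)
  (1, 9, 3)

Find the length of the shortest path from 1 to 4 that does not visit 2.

A few of the 1→4 routes:
1 -> 9 -> 5 -> 8 -> 4: 3 + 3 + 6 + 1 = 13
1 -> 9 -> 5 -> 3 -> 7 -> 8 -> 4: 3 + 3 + 1 + 5 + 2 + 1 = 15
1 -> 8 -> 4: 7 + 1 = 8
1 -> 9 -> 6 -> 8 -> 4: 3 + 3 + 1 + 1 = 8
Shortest: 8.

8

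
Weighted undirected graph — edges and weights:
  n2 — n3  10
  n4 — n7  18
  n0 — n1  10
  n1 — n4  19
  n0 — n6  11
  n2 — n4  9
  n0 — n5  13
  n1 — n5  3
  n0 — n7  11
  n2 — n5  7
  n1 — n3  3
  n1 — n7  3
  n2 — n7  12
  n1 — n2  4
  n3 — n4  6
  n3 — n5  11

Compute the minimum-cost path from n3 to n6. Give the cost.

Comparing a few candidate routes:
n3 → n1 → n5 → n0 → n6: 3 + 3 + 13 + 11 = 30
n3 → n1 → n0 → n6: 3 + 10 + 11 = 24
n3 → n2 → n1 → n0 → n6: 10 + 4 + 10 + 11 = 35
n3 → n1 → n7 → n0 → n6: 3 + 3 + 11 + 11 = 28
Shortest: 24.

24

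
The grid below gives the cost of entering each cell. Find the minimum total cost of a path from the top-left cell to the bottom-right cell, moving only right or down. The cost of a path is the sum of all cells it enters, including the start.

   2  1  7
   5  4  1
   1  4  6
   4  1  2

14

Best path: (0,0) → (0,1) → (1,1) → (2,1) → (3,1) → (3,2)
Cost: 2 + 1 + 4 + 4 + 1 + 2 = 14
For comparison, the top-then-right route costs 19.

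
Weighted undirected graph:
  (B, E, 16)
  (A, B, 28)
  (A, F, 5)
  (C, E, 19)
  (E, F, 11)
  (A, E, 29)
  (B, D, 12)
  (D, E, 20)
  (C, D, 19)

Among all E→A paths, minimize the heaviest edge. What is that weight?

11

Comparing a few candidate routes:
E→B→A: max(16, 28) = 28
E→F→A: max(11, 5) = 11
E→C→D→B→A: max(19, 19, 12, 28) = 28
Smallest bottleneck: 11.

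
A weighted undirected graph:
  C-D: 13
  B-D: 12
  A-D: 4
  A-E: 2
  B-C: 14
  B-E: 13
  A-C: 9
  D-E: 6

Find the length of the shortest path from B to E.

13

Some routes from B to E:
B - E: 13
B - D - E: 12 + 6 = 18
B - D - A - E: 12 + 4 + 2 = 18
Shortest: 13.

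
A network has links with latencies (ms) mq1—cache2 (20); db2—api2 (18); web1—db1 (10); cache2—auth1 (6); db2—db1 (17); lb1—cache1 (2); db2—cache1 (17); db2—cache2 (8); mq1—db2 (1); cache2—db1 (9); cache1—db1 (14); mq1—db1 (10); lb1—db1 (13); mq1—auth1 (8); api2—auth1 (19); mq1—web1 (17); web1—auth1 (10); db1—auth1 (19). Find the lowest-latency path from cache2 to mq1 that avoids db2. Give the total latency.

A few of the cache2→mq1 routes:
cache2 → auth1 → db1 → mq1: 6 + 19 + 10 = 35
cache2 → auth1 → web1 → mq1: 6 + 10 + 17 = 33
cache2 → db1 → mq1: 9 + 10 = 19
cache2 → mq1: 20
cache2 → auth1 → mq1: 6 + 8 = 14
Shortest: 14 ms.

14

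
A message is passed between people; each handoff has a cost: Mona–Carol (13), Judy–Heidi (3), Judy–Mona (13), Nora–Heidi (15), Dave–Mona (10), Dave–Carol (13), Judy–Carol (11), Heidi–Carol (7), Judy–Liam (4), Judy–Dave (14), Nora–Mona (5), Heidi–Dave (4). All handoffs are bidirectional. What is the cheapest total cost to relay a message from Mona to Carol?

A few of the Mona→Carol routes:
Mona-Judy-Heidi-Carol: 13 + 3 + 7 = 23
Mona-Dave-Carol: 10 + 13 = 23
Mona-Nora-Heidi-Carol: 5 + 15 + 7 = 27
Mona-Judy-Carol: 13 + 11 = 24
Mona-Carol: 13
Mona-Dave-Heidi-Carol: 10 + 4 + 7 = 21
Shortest: 13.

13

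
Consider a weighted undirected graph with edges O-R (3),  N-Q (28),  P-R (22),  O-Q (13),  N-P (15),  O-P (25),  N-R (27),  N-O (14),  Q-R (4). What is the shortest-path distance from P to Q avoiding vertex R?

38

Routes from P to Q avoiding R:
P→N→Q: 15 + 28 = 43
P→O→N→Q: 25 + 14 + 28 = 67
P→O→Q: 25 + 13 = 38
P→N→O→Q: 15 + 14 + 13 = 42
Best route has total 38.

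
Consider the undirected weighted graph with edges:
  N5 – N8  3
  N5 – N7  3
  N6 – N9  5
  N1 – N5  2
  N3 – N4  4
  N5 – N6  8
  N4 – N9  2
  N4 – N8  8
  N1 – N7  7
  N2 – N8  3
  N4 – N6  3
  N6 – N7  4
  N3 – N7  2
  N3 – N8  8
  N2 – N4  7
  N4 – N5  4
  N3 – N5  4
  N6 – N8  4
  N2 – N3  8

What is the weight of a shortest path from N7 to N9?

Comparing a few candidate routes:
N7-N6-N9: 4 + 5 = 9
N7-N5-N4-N9: 3 + 4 + 2 = 9
N7-N3-N5-N4-N9: 2 + 4 + 4 + 2 = 12
N7-N3-N4-N9: 2 + 4 + 2 = 8
N7-N6-N4-N9: 4 + 3 + 2 = 9
Best route has total 8.

8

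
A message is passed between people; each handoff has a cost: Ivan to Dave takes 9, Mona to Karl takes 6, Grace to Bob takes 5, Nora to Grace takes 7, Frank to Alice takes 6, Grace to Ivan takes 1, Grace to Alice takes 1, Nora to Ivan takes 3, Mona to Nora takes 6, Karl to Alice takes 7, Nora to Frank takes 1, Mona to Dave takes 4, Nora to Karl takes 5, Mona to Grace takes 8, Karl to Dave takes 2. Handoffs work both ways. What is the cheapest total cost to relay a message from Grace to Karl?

8

A few of the Grace→Karl routes:
Grace - Nora - Karl: 7 + 5 = 12
Grace - Alice - Karl: 1 + 7 = 8
Grace - Ivan - Nora - Karl: 1 + 3 + 5 = 9
Shortest: 8.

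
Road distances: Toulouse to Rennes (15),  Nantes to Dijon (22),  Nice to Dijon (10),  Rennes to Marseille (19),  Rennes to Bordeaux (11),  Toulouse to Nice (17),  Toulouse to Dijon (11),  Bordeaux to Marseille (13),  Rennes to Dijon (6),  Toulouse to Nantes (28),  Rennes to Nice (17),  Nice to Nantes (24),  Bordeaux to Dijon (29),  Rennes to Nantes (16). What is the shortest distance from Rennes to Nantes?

Comparing a few candidate routes:
Rennes -> Dijon -> Nantes: 6 + 22 = 28
Rennes -> Dijon -> Nice -> Nantes: 6 + 10 + 24 = 40
Rennes -> Nantes: 16
Rennes -> Nice -> Nantes: 17 + 24 = 41
Shortest: 16.

16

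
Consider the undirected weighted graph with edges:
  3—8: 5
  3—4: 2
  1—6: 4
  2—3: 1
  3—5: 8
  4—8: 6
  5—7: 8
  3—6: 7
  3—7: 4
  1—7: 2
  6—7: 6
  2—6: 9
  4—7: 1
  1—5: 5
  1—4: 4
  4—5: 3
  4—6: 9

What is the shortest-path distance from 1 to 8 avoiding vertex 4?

11

Comparing a few candidate routes:
1 - 7 - 3 - 8: 2 + 4 + 5 = 11
1 - 6 - 7 - 3 - 8: 4 + 6 + 4 + 5 = 19
1 - 6 - 3 - 8: 4 + 7 + 5 = 16
1 - 5 - 3 - 8: 5 + 8 + 5 = 18
1 - 6 - 2 - 3 - 8: 4 + 9 + 1 + 5 = 19
Best route has total 11.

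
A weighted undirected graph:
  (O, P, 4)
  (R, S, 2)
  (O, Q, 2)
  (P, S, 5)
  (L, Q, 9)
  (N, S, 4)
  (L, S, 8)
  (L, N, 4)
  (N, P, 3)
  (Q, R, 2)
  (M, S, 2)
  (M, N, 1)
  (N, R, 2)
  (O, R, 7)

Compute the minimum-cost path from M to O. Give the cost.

7

Comparing a few candidate routes:
M → N → R → Q → O: 1 + 2 + 2 + 2 = 7
M → N → P → O: 1 + 3 + 4 = 8
M → S → R → Q → O: 2 + 2 + 2 + 2 = 8
Shortest: 7.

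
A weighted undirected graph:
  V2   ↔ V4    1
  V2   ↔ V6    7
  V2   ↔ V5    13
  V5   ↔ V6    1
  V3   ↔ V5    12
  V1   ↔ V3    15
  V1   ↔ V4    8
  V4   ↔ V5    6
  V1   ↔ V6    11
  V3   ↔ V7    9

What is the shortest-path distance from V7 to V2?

28

Comparing a few candidate routes:
V7 -> V3 -> V5 -> V2: 9 + 12 + 13 = 34
V7 -> V3 -> V1 -> V4 -> V2: 9 + 15 + 8 + 1 = 33
V7 -> V3 -> V5 -> V4 -> V2: 9 + 12 + 6 + 1 = 28
V7 -> V3 -> V5 -> V6 -> V2: 9 + 12 + 1 + 7 = 29
The minimum is 28.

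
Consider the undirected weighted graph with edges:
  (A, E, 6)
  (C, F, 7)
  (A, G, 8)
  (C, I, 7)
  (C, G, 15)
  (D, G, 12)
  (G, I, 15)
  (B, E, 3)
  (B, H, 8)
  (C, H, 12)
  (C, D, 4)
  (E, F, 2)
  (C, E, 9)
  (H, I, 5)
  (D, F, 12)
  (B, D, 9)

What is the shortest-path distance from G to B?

Some routes from G to B:
G - D - C - E - B: 12 + 4 + 9 + 3 = 28
G - A - E - B: 8 + 6 + 3 = 17
G - D - B: 12 + 9 = 21
G - D - C - F - E - B: 12 + 4 + 7 + 2 + 3 = 28
G - C - E - B: 15 + 9 + 3 = 27
G - C - F - E - B: 15 + 7 + 2 + 3 = 27
Shortest: 17.

17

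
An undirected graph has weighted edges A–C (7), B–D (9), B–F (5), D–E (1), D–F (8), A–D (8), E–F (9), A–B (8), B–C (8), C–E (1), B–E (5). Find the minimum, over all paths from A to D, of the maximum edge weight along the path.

7

A few of the A→D routes:
A → C → B → F → D: max(7, 8, 5, 8) = 8
A → C → B → E → D: max(7, 8, 5, 1) = 8
A → C → E → D: max(7, 1, 1) = 7
The minimum achievable maximum is 7.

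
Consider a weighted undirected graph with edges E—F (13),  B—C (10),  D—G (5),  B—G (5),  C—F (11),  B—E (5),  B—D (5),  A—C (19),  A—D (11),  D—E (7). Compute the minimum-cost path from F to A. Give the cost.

Checking several routes:
F - E - B - D - A: 13 + 5 + 5 + 11 = 34
F - E - B - G - D - A: 13 + 5 + 5 + 5 + 11 = 39
F - E - D - A: 13 + 7 + 11 = 31
F - C - B - G - D - A: 11 + 10 + 5 + 5 + 11 = 42
F - C - B - D - A: 11 + 10 + 5 + 11 = 37
F - C - A: 11 + 19 = 30
Shortest: 30.

30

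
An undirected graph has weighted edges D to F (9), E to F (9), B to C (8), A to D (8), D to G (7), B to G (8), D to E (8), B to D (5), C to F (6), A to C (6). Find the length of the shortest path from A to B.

13

Checking several routes:
A→C→B: 6 + 8 = 14
A→D→G→B: 8 + 7 + 8 = 23
A→D→B: 8 + 5 = 13
Best route has total 13.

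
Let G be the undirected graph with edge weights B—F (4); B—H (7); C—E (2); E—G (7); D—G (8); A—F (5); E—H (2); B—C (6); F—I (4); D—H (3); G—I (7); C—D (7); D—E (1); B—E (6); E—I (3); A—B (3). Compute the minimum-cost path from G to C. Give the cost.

Checking several routes:
G -> D -> H -> E -> C: 8 + 3 + 2 + 2 = 15
G -> I -> E -> C: 7 + 3 + 2 = 12
G -> E -> C: 7 + 2 = 9
G -> D -> E -> C: 8 + 1 + 2 = 11
G -> D -> C: 8 + 7 = 15
The minimum is 9.

9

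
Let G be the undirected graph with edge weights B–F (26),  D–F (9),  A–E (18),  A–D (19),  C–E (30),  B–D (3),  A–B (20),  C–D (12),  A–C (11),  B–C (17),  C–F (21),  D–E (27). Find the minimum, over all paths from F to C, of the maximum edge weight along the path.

Checking several routes:
F -> D -> C: max(9, 12) = 12
F -> D -> B -> C: max(9, 3, 17) = 17
F -> D -> A -> C: max(9, 19, 11) = 19
The minimum achievable maximum is 12.

12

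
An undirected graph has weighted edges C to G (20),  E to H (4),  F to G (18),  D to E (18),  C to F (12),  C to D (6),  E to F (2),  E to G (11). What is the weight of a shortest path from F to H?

Some routes from F to H:
F→G→E→H: 18 + 11 + 4 = 33
F→E→H: 2 + 4 = 6
F→C→D→E→H: 12 + 6 + 18 + 4 = 40
Shortest: 6.

6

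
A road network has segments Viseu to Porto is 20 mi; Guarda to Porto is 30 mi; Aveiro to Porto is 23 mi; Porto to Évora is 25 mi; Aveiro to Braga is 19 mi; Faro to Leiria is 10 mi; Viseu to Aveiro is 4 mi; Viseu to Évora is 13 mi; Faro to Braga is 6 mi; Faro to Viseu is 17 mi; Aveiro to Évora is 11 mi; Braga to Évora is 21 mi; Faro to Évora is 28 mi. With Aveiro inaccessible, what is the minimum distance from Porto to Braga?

43

Some routes from Porto to Braga avoiding Aveiro:
Porto→Viseu→Faro→Braga: 20 + 17 + 6 = 43
Porto→Évora→Braga: 25 + 21 = 46
Porto→Viseu→Évora→Braga: 20 + 13 + 21 = 54
Best route has total 43 mi.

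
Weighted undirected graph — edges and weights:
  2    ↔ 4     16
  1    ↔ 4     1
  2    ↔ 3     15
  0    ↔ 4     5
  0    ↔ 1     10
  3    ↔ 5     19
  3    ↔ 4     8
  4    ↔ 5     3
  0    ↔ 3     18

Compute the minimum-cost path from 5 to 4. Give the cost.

3

Routes from 5 to 4:
5 → 3 → 2 → 4: 19 + 15 + 16 = 50
5 → 4: 3
5 → 3 → 0 → 1 → 4: 19 + 18 + 10 + 1 = 48
5 → 3 → 0 → 4: 19 + 18 + 5 = 42
5 → 3 → 4: 19 + 8 = 27
Shortest: 3.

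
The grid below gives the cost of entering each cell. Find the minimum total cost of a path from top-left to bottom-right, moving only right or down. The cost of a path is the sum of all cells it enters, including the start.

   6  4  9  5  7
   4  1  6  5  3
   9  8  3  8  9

34

Best path: r0c0 → r0c1 → r1c1 → r1c2 → r1c3 → r1c4 → r2c4
Cost: 6 + 4 + 1 + 6 + 5 + 3 + 9 = 34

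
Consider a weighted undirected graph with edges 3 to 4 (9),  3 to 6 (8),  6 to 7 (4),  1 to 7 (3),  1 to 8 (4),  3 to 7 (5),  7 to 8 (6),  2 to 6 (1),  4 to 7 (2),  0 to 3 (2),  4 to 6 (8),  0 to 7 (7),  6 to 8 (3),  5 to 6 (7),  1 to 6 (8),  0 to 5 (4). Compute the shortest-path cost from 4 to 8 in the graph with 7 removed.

11

Some routes from 4 to 8 avoiding 7:
4 - 6 - 8: 8 + 3 = 11
4 - 3 - 0 - 5 - 6 - 8: 9 + 2 + 4 + 7 + 3 = 25
4 - 6 - 1 - 8: 8 + 8 + 4 = 20
4 - 3 - 6 - 8: 9 + 8 + 3 = 20
Best route has total 11.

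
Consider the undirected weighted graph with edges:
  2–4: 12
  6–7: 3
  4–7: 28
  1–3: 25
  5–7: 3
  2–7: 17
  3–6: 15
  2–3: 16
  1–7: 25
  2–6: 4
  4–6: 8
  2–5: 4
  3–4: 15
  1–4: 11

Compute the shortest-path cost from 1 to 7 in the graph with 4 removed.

25

Checking several routes:
1 → 7: 25
1 → 3 → 6 → 7: 25 + 15 + 3 = 43
1 → 3 → 2 → 6 → 7: 25 + 16 + 4 + 3 = 48
Best route has total 25.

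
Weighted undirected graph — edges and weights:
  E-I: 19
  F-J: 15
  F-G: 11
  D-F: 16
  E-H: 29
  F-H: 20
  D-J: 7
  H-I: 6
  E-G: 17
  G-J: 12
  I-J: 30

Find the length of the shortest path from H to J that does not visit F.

36

Routes from H to J avoiding F:
H → E → G → J: 29 + 17 + 12 = 58
H → I → E → G → J: 6 + 19 + 17 + 12 = 54
H → E → I → J: 29 + 19 + 30 = 78
H → I → J: 6 + 30 = 36
The minimum is 36.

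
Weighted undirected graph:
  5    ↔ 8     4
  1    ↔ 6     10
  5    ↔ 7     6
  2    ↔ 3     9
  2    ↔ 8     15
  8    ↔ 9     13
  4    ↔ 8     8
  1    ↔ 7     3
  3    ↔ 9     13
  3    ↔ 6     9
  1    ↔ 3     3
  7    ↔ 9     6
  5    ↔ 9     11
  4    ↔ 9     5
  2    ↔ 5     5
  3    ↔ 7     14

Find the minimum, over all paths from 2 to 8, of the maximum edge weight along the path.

Some routes from 2 to 8:
2 → 3 → 6 → 1 → 7 → 9 → 4 → 8: max(9, 9, 10, 3, 6, 5, 8) = 10
2 → 3 → 1 → 7 → 5 → 8: max(9, 3, 3, 6, 4) = 9
2 → 3 → 1 → 7 → 9 → 4 → 8: max(9, 3, 3, 6, 5, 8) = 9
2 → 5 → 8: max(5, 4) = 5
2 → 5 → 7 → 9 → 4 → 8: max(5, 6, 6, 5, 8) = 8
The minimum achievable maximum is 5.

5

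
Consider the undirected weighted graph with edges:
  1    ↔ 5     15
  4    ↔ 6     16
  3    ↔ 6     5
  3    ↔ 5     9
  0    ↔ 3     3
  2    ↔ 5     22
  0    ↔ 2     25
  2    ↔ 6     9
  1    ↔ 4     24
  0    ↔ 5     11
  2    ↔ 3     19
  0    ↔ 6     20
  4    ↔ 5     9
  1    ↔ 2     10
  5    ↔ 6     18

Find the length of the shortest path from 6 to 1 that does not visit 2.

Comparing a few candidate routes:
6 -> 3 -> 0 -> 5 -> 1: 5 + 3 + 11 + 15 = 34
6 -> 4 -> 1: 16 + 24 = 40
6 -> 5 -> 1: 18 + 15 = 33
6 -> 4 -> 5 -> 1: 16 + 9 + 15 = 40
6 -> 3 -> 5 -> 1: 5 + 9 + 15 = 29
Best route has total 29.

29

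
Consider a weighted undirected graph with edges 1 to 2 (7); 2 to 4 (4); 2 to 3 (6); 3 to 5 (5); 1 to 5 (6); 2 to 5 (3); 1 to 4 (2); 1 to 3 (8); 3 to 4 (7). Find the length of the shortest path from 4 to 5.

Comparing a few candidate routes:
4 - 2 - 5: 4 + 3 = 7
4 - 1 - 5: 2 + 6 = 8
4 - 1 - 2 - 5: 2 + 7 + 3 = 12
4 - 3 - 5: 7 + 5 = 12
Best route has total 7.

7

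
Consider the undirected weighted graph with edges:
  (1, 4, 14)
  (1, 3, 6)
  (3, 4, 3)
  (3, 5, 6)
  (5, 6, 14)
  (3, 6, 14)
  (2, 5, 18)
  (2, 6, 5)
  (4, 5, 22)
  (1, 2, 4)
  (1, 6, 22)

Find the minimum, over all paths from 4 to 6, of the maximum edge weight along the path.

6

A few of the 4→6 routes:
4 - 1 - 3 - 5 - 6: max(14, 6, 6, 14) = 14
4 - 1 - 2 - 6: max(14, 4, 5) = 14
4 - 1 - 3 - 6: max(14, 6, 14) = 14
4 - 3 - 1 - 2 - 6: max(3, 6, 4, 5) = 6
The minimum achievable maximum is 6.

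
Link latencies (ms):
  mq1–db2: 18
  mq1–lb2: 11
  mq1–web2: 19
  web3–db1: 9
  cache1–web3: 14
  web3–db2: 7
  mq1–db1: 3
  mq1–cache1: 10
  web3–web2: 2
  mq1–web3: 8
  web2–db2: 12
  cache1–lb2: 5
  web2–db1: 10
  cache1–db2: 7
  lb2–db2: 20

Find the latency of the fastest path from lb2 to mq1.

Some routes from lb2 to mq1:
lb2 -> cache1 -> db2 -> web3 -> mq1: 5 + 7 + 7 + 8 = 27
lb2 -> mq1: 11
lb2 -> cache1 -> mq1: 5 + 10 = 15
Shortest: 11 ms.

11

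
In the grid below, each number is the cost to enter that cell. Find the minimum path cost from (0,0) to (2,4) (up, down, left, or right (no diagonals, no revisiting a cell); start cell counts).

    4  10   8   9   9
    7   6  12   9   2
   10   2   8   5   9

Path [0,0]→[1,0]→[1,1]→[2,1]→[2,2]→[2,3]→[2,4]: 4 + 7 + 6 + 2 + 8 + 5 + 9 = 41.

41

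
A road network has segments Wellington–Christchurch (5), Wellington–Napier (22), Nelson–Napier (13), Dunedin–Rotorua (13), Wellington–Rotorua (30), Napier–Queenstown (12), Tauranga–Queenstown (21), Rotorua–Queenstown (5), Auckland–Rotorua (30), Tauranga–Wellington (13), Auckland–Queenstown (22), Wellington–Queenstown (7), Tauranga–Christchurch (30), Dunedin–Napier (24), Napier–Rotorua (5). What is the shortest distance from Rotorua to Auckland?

27

A few of the Rotorua→Auckland routes:
Rotorua - Queenstown - Auckland: 5 + 22 = 27
Rotorua - Dunedin - Napier - Queenstown - Auckland: 13 + 24 + 12 + 22 = 71
Rotorua - Wellington - Queenstown - Auckland: 30 + 7 + 22 = 59
Rotorua - Napier - Wellington - Queenstown - Auckland: 5 + 22 + 7 + 22 = 56
Rotorua - Napier - Queenstown - Auckland: 5 + 12 + 22 = 39
Rotorua - Auckland: 30
The minimum is 27 km.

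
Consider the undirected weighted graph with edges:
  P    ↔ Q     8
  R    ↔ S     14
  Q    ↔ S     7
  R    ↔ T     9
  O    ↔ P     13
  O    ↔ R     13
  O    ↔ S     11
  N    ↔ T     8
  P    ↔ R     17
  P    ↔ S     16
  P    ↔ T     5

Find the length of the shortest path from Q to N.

21

Some routes from Q to N:
Q→S→O→P→T→N: 7 + 11 + 13 + 5 + 8 = 44
Q→S→O→R→T→N: 7 + 11 + 13 + 9 + 8 = 48
Q→S→R→T→N: 7 + 14 + 9 + 8 = 38
Q→S→P→T→N: 7 + 16 + 5 + 8 = 36
Q→P→T→N: 8 + 5 + 8 = 21
Q→P→R→T→N: 8 + 17 + 9 + 8 = 42
The minimum is 21.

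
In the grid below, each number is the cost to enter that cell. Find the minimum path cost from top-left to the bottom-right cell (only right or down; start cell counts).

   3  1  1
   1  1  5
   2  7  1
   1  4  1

Take [0,0]→[0,1]→[0,2]→[1,2]→[2,2]→[3,2] for a total of 3 + 1 + 1 + 5 + 1 + 1 = 12.

12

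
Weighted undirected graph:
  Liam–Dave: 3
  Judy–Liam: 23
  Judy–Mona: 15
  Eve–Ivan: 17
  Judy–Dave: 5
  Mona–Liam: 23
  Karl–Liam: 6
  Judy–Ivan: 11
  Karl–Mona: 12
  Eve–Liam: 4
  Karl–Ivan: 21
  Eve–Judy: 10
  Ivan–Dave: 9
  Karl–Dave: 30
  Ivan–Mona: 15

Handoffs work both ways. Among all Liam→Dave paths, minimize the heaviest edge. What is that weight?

3

Some routes from Liam to Dave:
Liam-Dave: max(3) = 3
Liam-Eve-Judy-Dave: max(4, 10, 5) = 10
Liam-Karl-Mona-Judy-Dave: max(6, 12, 15, 5) = 15
Liam-Eve-Judy-Ivan-Dave: max(4, 10, 11, 9) = 11
Liam-Karl-Mona-Ivan-Judy-Dave: max(6, 12, 15, 11, 5) = 15
Liam-Karl-Mona-Ivan-Dave: max(6, 12, 15, 9) = 15
The minimum achievable maximum is 3.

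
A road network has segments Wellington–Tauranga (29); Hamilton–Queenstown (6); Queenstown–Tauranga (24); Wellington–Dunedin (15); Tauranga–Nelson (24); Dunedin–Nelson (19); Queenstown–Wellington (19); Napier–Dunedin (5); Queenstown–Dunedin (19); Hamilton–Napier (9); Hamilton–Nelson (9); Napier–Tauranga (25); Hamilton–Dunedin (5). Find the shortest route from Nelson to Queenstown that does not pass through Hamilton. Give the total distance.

38

Some routes from Nelson to Queenstown avoiding Hamilton:
Nelson → Tauranga → Napier → Dunedin → Queenstown: 24 + 25 + 5 + 19 = 73
Nelson → Dunedin → Wellington → Queenstown: 19 + 15 + 19 = 53
Nelson → Dunedin → Queenstown: 19 + 19 = 38
Nelson → Tauranga → Queenstown: 24 + 24 = 48
Nelson → Tauranga → Wellington → Queenstown: 24 + 29 + 19 = 72
The minimum is 38 km.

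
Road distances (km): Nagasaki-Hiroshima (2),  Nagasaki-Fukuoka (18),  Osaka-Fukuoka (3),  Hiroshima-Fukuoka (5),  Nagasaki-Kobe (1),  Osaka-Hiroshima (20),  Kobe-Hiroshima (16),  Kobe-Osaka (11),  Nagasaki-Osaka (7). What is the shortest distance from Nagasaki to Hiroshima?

A few of the Nagasaki→Hiroshima routes:
Nagasaki -> Kobe -> Osaka -> Fukuoka -> Hiroshima: 1 + 11 + 3 + 5 = 20
Nagasaki -> Hiroshima: 2
Nagasaki -> Osaka -> Fukuoka -> Hiroshima: 7 + 3 + 5 = 15
Nagasaki -> Kobe -> Hiroshima: 1 + 16 = 17
The minimum is 2 km.

2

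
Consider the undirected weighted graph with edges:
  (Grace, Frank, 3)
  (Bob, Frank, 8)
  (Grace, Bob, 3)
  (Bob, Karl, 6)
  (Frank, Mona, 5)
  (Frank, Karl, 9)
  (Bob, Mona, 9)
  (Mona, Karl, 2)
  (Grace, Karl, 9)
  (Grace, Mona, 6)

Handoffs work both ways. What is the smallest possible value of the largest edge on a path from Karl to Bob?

5

Comparing a few candidate routes:
Karl → Mona → Grace → Bob: max(2, 6, 3) = 6
Karl → Bob: max(6) = 6
Karl → Mona → Frank → Grace → Bob: max(2, 5, 3, 3) = 5
The minimum achievable maximum is 5.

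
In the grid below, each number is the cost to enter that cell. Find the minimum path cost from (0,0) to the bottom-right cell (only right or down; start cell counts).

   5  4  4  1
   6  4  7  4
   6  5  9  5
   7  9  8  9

Cheapest: r0c0 r0c1 r0c2 r0c3 r1c3 r2c3 r3c3
  5 + 4 + 4 + 1 + 4 + 5 + 9 = 32

32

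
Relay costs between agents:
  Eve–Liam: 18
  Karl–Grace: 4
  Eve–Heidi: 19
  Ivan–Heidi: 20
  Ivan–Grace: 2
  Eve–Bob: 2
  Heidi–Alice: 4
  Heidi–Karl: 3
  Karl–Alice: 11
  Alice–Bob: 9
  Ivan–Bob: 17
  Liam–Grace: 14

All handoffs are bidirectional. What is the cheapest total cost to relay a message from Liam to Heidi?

21

A few of the Liam→Heidi routes:
Liam → Eve → Bob → Alice → Heidi: 18 + 2 + 9 + 4 = 33
Liam → Grace → Karl → Heidi: 14 + 4 + 3 = 21
Liam → Grace → Karl → Alice → Heidi: 14 + 4 + 11 + 4 = 33
Best route has total 21.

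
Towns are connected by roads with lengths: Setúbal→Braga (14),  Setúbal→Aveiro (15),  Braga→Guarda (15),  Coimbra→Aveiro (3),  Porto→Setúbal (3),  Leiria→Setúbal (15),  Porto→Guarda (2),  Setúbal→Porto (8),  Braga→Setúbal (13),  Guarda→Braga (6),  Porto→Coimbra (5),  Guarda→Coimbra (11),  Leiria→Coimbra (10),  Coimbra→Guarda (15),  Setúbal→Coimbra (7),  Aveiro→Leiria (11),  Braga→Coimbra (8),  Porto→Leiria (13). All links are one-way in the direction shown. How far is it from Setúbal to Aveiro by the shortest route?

10

Some routes from Setúbal to Aveiro:
Setúbal → Porto → Guarda → Coimbra → Aveiro: 8 + 2 + 11 + 3 = 24
Setúbal → Aveiro: 15
Setúbal → Porto → Coimbra → Aveiro: 8 + 5 + 3 = 16
Setúbal → Coimbra → Aveiro: 7 + 3 = 10
Shortest: 10.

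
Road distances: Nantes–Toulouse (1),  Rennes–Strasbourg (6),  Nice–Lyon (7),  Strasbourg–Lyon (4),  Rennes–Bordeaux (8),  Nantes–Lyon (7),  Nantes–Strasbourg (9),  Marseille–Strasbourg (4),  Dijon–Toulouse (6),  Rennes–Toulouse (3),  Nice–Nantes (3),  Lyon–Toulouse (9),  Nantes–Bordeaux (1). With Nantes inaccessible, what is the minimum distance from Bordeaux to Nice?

Paths from Bordeaux to Nice avoiding Nantes:
Bordeaux → Rennes → Toulouse → Lyon → Nice: 8 + 3 + 9 + 7 = 27
Bordeaux → Rennes → Strasbourg → Lyon → Nice: 8 + 6 + 4 + 7 = 25
Best route has total 25.

25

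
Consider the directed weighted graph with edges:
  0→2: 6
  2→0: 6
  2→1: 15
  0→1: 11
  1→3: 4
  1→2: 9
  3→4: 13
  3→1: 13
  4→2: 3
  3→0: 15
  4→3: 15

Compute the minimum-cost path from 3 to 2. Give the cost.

Paths from 3 to 2:
3 - 1 - 2: 13 + 9 = 22
3 - 0 - 2: 15 + 6 = 21
3 - 4 - 2: 13 + 3 = 16
3 - 0 - 1 - 2: 15 + 11 + 9 = 35
Shortest: 16.

16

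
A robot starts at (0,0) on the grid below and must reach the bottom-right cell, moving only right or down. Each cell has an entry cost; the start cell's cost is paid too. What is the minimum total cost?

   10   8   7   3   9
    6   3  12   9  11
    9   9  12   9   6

52

Take (0,0) → (0,1) → (0,2) → (0,3) → (1,3) → (2,3) → (2,4) for a total of 10 + 8 + 7 + 3 + 9 + 9 + 6 = 52.
For comparison, the top-then-right route costs 54.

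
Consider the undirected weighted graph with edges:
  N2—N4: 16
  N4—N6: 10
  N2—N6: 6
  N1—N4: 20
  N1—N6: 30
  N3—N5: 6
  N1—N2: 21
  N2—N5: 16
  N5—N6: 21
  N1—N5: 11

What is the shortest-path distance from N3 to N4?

Comparing a few candidate routes:
N3 - N5 - N2 - N6 - N4: 6 + 16 + 6 + 10 = 38
N3 - N5 - N6 - N4: 6 + 21 + 10 = 37
N3 - N5 - N1 - N2 - N4: 6 + 11 + 21 + 16 = 54
N3 - N5 - N1 - N4: 6 + 11 + 20 = 37
N3 - N5 - N6 - N2 - N4: 6 + 21 + 6 + 16 = 49
N3 - N5 - N2 - N4: 6 + 16 + 16 = 38
Best route has total 37.

37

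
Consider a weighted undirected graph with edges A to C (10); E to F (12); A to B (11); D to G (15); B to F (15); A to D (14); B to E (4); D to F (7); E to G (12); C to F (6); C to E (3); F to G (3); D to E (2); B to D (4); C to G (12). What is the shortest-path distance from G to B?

14

Checking several routes:
G - F - D - B: 3 + 7 + 4 = 14
G - F - D - E - B: 3 + 7 + 2 + 4 = 16
G - E - B: 12 + 4 = 16
Best route has total 14.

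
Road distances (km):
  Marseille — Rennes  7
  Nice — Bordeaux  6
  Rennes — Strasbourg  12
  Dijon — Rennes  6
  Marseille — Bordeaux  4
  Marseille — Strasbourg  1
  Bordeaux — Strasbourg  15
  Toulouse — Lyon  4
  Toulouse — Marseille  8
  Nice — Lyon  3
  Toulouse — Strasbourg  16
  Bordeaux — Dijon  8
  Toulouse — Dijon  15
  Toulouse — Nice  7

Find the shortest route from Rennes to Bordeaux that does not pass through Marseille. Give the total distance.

A few of the Rennes→Bordeaux routes:
Rennes - Strasbourg - Toulouse - Lyon - Nice - Bordeaux: 12 + 16 + 4 + 3 + 6 = 41
Rennes - Dijon - Toulouse - Nice - Bordeaux: 6 + 15 + 7 + 6 = 34
Rennes - Strasbourg - Toulouse - Nice - Bordeaux: 12 + 16 + 7 + 6 = 41
Rennes - Dijon - Toulouse - Lyon - Nice - Bordeaux: 6 + 15 + 4 + 3 + 6 = 34
Rennes - Strasbourg - Bordeaux: 12 + 15 = 27
Rennes - Dijon - Bordeaux: 6 + 8 = 14
Best route has total 14 km.

14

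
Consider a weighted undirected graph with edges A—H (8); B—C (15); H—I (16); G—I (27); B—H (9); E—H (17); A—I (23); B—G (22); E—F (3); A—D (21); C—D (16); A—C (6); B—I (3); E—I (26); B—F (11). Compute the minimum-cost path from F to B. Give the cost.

11

Checking several routes:
F -> E -> I -> B: 3 + 26 + 3 = 32
F -> E -> H -> B: 3 + 17 + 9 = 29
F -> E -> H -> I -> B: 3 + 17 + 16 + 3 = 39
F -> B: 11
Shortest: 11.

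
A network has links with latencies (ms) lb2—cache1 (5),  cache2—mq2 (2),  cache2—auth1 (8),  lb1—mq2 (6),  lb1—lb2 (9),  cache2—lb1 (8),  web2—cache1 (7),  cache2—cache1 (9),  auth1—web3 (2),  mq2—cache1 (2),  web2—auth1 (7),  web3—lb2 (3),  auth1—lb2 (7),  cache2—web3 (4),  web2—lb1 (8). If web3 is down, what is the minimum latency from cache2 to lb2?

A few of the cache2→lb2 routes:
cache2 → mq2 → lb1 → lb2: 2 + 6 + 9 = 17
cache2 → lb1 → mq2 → cache1 → lb2: 8 + 6 + 2 + 5 = 21
cache2 → mq2 → cache1 → lb2: 2 + 2 + 5 = 9
cache2 → cache1 → lb2: 9 + 5 = 14
cache2 → lb1 → lb2: 8 + 9 = 17
cache2 → auth1 → lb2: 8 + 7 = 15
Best route has total 9 ms.

9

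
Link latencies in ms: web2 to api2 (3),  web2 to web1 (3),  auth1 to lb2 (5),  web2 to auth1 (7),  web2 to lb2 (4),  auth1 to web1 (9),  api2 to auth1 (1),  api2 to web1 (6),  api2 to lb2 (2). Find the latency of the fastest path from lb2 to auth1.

Some routes from lb2 to auth1:
lb2 → web2 → auth1: 4 + 7 = 11
lb2 → web2 → api2 → auth1: 4 + 3 + 1 = 8
lb2 → api2 → web2 → auth1: 2 + 3 + 7 = 12
lb2 → web2 → web1 → api2 → auth1: 4 + 3 + 6 + 1 = 14
lb2 → auth1: 5
lb2 → api2 → auth1: 2 + 1 = 3
Shortest: 3 ms.

3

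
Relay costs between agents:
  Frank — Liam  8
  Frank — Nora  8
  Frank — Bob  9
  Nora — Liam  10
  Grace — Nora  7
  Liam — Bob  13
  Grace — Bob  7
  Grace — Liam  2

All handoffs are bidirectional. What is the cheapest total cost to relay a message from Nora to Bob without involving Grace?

17

Paths from Nora to Bob avoiding Grace:
Nora → Liam → Bob: 10 + 13 = 23
Nora → Frank → Bob: 8 + 9 = 17
Nora → Liam → Frank → Bob: 10 + 8 + 9 = 27
Nora → Frank → Liam → Bob: 8 + 8 + 13 = 29
The minimum is 17.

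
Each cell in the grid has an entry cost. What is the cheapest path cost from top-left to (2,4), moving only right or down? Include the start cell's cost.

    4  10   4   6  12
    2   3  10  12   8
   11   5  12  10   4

Best path: [0,0] -> [1,0] -> [1,1] -> [2,1] -> [2,2] -> [2,3] -> [2,4]
Cost: 4 + 2 + 3 + 5 + 12 + 10 + 4 = 40
For comparison, the top-then-right route costs 48.

40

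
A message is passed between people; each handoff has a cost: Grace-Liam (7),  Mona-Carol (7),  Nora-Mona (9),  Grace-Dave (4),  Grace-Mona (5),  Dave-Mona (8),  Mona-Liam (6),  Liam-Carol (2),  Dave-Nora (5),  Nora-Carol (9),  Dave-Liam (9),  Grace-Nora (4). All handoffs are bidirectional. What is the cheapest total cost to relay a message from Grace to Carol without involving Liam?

Some routes from Grace to Carol avoiding Liam:
Grace-Dave-Mona-Carol: 4 + 8 + 7 = 19
Grace-Dave-Nora-Carol: 4 + 5 + 9 = 18
Grace-Mona-Carol: 5 + 7 = 12
Grace-Nora-Mona-Carol: 4 + 9 + 7 = 20
Grace-Nora-Carol: 4 + 9 = 13
Grace-Mona-Nora-Carol: 5 + 9 + 9 = 23
The minimum is 12.

12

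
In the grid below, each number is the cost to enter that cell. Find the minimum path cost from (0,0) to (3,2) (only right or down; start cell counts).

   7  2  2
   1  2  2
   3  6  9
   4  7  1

22

Best path: (0,0)→(1,0)→(1,1)→(1,2)→(2,2)→(3,2)
Cost: 7 + 1 + 2 + 2 + 9 + 1 = 22
For comparison, the top-then-right route costs 23.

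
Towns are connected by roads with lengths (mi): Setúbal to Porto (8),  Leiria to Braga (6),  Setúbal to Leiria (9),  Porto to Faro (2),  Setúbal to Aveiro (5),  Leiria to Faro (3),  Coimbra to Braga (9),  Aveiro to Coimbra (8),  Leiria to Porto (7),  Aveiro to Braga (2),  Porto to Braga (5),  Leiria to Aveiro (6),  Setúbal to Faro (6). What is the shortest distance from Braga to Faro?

7

Comparing a few candidate routes:
Braga-Leiria-Porto-Faro: 6 + 7 + 2 = 15
Braga-Aveiro-Leiria-Faro: 2 + 6 + 3 = 11
Braga-Leiria-Faro: 6 + 3 = 9
Braga-Aveiro-Setúbal-Faro: 2 + 5 + 6 = 13
Braga-Porto-Leiria-Faro: 5 + 7 + 3 = 15
Braga-Porto-Faro: 5 + 2 = 7
Shortest: 7 mi.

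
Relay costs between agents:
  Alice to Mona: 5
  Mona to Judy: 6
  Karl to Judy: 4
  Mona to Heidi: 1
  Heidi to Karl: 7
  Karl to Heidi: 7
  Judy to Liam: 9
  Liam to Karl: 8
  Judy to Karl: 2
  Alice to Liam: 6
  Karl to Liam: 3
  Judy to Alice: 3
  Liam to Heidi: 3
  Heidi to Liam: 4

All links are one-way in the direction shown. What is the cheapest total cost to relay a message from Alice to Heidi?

6

A few of the Alice→Heidi routes:
Alice -> Mona -> Heidi: 5 + 1 = 6
Alice -> Liam -> Heidi: 6 + 3 = 9
Alice -> Mona -> Judy -> Karl -> Liam -> Heidi: 5 + 6 + 2 + 3 + 3 = 19
Best route has total 6.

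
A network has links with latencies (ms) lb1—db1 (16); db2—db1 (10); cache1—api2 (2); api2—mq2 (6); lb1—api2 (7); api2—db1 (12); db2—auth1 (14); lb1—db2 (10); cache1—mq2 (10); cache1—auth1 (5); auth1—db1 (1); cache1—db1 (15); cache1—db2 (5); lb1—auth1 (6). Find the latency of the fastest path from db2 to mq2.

13

Some routes from db2 to mq2:
db2 -> db1 -> auth1 -> cache1 -> api2 -> mq2: 10 + 1 + 5 + 2 + 6 = 24
db2 -> cache1 -> mq2: 5 + 10 = 15
db2 -> lb1 -> api2 -> mq2: 10 + 7 + 6 = 23
db2 -> cache1 -> api2 -> mq2: 5 + 2 + 6 = 13
Shortest: 13 ms.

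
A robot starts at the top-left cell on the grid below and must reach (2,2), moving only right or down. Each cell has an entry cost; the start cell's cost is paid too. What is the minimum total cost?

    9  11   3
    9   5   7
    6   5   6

Path r0c0 → r1c0 → r1c1 → r2c1 → r2c2: 9 + 9 + 5 + 5 + 6 = 34.
For comparison, the top-then-right route costs 36.

34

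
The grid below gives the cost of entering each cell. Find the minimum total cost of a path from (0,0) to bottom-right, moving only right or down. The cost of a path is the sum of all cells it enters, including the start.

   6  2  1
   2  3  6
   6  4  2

17

One optimal route is (0,0) -> (0,1) -> (0,2) -> (1,2) -> (2,2).
Its cost is 6 + 2 + 1 + 6 + 2 = 17.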